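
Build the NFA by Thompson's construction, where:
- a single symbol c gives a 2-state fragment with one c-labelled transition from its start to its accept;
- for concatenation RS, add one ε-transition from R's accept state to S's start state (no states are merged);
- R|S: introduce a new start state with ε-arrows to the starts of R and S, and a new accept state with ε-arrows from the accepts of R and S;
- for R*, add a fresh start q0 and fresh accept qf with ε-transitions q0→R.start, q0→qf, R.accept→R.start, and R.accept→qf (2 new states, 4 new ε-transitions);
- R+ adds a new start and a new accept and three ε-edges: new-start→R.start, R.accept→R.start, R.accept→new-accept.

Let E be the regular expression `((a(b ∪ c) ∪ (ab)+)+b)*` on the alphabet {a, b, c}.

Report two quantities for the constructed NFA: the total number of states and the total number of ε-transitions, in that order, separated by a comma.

22, 21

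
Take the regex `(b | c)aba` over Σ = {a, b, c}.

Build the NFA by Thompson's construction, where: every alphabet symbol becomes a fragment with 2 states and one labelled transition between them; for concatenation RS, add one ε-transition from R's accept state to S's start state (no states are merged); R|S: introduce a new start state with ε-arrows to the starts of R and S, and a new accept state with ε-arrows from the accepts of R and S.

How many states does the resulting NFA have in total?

Per subexpression:
Each of the 5 symbol leaves contributes a 2-state fragment.
  b | c → 6 states
  (b | c)aba → 12 states

12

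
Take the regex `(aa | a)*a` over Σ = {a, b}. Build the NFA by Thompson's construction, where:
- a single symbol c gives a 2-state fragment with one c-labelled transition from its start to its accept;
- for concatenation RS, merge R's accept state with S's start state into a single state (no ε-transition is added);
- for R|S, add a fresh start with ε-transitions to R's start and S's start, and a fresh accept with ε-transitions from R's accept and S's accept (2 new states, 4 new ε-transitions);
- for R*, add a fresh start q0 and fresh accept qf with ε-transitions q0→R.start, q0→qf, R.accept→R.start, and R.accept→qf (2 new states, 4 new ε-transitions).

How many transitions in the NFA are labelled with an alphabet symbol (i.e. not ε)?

4

Bottom-up over the parse tree:
Each of the 4 symbol leaves contributes exactly 1 symbol transition.
  aa = 2 symbol transitions
  aa | a = 3 symbol transitions
  (aa | a)* = 3 symbol transitions
  (aa | a)*a = 4 symbol transitions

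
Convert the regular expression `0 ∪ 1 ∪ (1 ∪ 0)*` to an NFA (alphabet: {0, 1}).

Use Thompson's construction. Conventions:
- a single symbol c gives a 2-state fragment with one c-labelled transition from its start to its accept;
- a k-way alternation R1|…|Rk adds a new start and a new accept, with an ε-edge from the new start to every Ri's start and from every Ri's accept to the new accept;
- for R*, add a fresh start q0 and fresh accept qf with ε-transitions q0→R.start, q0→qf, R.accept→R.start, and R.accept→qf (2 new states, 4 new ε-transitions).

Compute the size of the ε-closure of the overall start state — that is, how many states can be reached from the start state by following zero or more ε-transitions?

9

Let C(F) = |ε-closure(F.start)| within fragment F, and note whether F accepts ε. Symbol fragments have C = 1 and do not accept ε. Then:
  1 ∪ 0 : new start ε-reaches every alternative's start; none of them accept ε, so the new accept is not reached: C = 1 + 1 + 1 = 3
  (1 ∪ 0)* : the star's fresh start ε-reaches both the body's start and the fresh accept: C = 2 + 3 = 5
  0 ∪ 1 ∪ (1 ∪ 0)* : C = 1 (new start) + (1 + 1 + 5) + 1 (new accept, since some branch ε-reaches its own accept) = 9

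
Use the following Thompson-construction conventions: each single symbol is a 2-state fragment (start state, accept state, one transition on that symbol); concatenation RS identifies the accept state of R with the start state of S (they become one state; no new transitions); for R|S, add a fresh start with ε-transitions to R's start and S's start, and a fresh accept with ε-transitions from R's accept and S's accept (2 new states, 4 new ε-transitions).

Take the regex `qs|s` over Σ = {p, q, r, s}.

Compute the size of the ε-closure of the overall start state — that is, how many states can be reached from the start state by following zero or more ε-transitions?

Work bottom-up. For each fragment F, track |ε-closure(F.start)| and whether F's accept lies in that closure (i.e. whether F accepts ε). A single-symbol fragment has closure size 1 and does not accept ε.
  qs — |closure| equals the left operand's closure size = 1 (its accept is not ε-reachable, so the closure stops there)
  qs|s — new start ε-reaches every alternative's start; none of them accept ε, so the new accept is not reached: |closure| = 1 + 1 + 1 = 3

3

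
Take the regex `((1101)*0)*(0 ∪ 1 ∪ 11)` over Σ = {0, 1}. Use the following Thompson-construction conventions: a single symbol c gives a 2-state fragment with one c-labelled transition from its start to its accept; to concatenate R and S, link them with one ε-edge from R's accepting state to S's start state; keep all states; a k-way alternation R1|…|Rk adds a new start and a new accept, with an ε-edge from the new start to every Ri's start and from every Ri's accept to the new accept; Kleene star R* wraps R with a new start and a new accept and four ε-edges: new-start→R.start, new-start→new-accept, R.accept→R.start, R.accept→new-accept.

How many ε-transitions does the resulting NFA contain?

20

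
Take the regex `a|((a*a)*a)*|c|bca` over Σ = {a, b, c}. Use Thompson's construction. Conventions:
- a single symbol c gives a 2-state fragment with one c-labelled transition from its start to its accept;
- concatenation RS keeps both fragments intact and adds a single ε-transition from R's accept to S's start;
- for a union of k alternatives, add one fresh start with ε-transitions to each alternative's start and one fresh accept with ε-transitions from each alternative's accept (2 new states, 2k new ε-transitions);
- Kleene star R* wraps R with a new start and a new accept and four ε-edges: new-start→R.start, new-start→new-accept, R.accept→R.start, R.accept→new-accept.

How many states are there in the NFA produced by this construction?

Bottom-up over the parse tree:
Each of the 8 symbol leaves contributes a 2-state fragment.
  a* → 4 states
  a*a → 6 states
  (a*a)* → 8 states
  (a*a)*a → 10 states
  ((a*a)*a)* → 12 states
  bca → 6 states
  a|((a*a)*a)*|c|bca → 24 states

24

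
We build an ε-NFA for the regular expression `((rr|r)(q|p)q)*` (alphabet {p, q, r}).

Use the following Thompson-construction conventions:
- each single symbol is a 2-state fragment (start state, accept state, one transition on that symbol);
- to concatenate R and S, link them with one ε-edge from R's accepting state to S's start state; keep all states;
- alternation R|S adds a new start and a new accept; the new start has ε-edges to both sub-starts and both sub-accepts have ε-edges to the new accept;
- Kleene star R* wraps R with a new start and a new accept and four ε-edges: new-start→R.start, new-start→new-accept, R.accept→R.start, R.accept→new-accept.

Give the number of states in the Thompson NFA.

18

Per subexpression:
Each of the 6 symbol leaves contributes a 2-state fragment.
  rr : 4 states
  rr|r : 8 states
  q|p : 6 states
  (rr|r)(q|p)q : 16 states
  ((rr|r)(q|p)q)* : 18 states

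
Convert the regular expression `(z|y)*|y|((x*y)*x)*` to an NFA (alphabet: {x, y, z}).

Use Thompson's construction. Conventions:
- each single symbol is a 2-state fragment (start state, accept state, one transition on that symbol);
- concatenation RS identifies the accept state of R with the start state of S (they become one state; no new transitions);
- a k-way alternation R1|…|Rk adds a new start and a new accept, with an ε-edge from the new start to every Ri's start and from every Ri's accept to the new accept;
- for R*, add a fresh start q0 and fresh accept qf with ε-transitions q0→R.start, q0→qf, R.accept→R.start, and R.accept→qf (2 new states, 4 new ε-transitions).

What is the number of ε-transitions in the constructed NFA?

26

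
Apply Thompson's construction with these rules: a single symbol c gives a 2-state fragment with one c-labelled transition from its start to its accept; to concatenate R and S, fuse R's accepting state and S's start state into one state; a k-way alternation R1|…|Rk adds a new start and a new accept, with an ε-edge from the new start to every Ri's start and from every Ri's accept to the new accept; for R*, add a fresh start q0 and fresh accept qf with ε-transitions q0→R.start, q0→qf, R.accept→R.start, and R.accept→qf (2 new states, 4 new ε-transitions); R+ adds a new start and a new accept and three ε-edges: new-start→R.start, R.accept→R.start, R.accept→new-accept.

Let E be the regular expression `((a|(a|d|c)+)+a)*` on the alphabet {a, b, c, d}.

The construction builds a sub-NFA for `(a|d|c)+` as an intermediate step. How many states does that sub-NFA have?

10

Fragment for `(a|d|c)+`:
Each of the 3 symbol leaves contributes a 2-state fragment.
  a|d|c = 8 states
  (a|d|c)+ = 10 states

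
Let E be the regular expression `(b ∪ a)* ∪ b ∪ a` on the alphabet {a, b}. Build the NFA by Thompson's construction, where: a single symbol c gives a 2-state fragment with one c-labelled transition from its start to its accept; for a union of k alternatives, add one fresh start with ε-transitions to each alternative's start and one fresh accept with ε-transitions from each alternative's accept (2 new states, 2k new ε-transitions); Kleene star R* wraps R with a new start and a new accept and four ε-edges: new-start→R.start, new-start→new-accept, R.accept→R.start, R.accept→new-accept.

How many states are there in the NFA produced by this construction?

14

By structural recursion:
Each of the 4 symbol leaves contributes a 2-state fragment.
  b ∪ a — 6 states
  (b ∪ a)* — 8 states
  (b ∪ a)* ∪ b ∪ a — 14 states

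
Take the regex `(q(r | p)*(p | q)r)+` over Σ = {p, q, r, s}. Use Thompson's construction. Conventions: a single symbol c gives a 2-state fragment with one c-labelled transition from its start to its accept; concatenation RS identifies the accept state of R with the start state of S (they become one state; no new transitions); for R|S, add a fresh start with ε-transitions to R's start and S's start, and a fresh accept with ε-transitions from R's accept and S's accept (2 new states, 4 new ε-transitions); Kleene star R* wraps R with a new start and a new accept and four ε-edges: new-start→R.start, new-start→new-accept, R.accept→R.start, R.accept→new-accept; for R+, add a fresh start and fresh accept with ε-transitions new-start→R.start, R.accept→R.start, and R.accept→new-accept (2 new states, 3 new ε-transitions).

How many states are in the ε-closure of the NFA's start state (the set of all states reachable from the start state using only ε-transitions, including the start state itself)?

2

Work bottom-up. For each fragment F, track |ε-closure(F.start)| and whether F's accept lies in that closure (i.e. whether F accepts ε). A single-symbol fragment has closure size 1 and does not accept ε.
  r | p → |ε-closure| = 1 + 1 + 1 = 3 (the new accept is not ε-reachable since no branch accepts ε)
  (r | p)* → new start has ε-edges to the inner start and to the new accept, so |ε-closure| = 2 + 3 = 5
  p | q → |ε-closure| = 1 + 1 + 1 = 3 (the new accept is not ε-reachable since no branch accepts ε)
  q(r | p)*(p | q)r → same as the first factor's closure: |ε-closure| = 1
  (q(r | p)*(p | q)r)+ → |ε-closure| = 1 + 1 = 2 (the body doesn't accept ε, so the new accept is not reached)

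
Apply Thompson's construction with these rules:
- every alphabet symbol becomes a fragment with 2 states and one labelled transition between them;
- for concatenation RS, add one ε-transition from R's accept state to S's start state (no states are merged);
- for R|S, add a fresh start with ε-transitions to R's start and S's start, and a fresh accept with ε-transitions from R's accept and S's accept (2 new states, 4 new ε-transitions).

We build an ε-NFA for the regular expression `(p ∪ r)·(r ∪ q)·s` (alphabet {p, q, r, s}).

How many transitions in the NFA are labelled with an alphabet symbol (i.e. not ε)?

Recursing over subexpressions:
Each of the 5 symbol leaves contributes exactly 1 symbol transition.
  p ∪ r — 2 symbol transitions
  r ∪ q — 2 symbol transitions
  (p ∪ r)·(r ∪ q)·s — 5 symbol transitions

5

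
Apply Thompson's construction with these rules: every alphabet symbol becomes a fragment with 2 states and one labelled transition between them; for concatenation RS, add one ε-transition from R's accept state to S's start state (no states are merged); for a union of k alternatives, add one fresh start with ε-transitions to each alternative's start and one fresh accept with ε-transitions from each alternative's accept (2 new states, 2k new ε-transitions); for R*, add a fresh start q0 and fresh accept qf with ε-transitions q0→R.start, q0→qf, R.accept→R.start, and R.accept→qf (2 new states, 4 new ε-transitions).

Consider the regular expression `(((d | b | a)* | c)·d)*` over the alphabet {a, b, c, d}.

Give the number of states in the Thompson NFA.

18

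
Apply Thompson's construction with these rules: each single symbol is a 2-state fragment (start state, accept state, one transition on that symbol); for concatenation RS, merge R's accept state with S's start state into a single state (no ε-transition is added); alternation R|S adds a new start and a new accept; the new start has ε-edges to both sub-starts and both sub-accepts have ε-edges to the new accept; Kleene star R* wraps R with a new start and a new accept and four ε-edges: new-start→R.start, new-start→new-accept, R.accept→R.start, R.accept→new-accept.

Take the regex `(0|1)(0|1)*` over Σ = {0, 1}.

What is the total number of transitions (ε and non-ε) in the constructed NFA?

16

Recursing over subexpressions:
Each of the 4 symbol leaves contributes 1 transition (1 symbol, 0 ε).
  0|1 → 6 transitions (2 symbol, 4 ε)
  0|1 → 6 transitions (2 symbol, 4 ε)
  (0|1)* → 10 transitions (2 symbol, 8 ε)
  (0|1)(0|1)* → 16 transitions (4 symbol, 12 ε)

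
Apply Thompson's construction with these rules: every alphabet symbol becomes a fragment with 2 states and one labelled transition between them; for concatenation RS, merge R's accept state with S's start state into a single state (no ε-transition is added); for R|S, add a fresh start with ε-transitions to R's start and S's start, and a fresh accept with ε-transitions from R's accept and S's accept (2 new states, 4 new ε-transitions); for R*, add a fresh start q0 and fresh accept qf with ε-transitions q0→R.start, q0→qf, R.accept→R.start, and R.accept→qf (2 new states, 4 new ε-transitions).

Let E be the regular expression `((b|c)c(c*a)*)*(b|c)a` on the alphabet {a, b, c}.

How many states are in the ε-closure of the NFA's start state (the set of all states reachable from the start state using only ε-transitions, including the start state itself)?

Compute the ε-closure size of each fragment's start state recursively; a symbol fragment's start has no outgoing ε-edge, so its closure is just itself (size 1).
  b|c — |closure| = 1 + 1 + 1 = 3 (the new accept is not ε-reachable since no branch accepts ε)
  c* — the star's fresh start ε-reaches both the body's start and the fresh accept: |closure| = 2 + 1 = 3
  c*a — |closure| = 3 + (1−1) = 3 (closure spills across the concat boundary because the left factor accepts ε)
  (c*a)* — |closure| = 1 (new start) + 3 (body) + 1 (new accept) = 5
  (b|c)c(c*a)* — same as the first factor's closure: |closure| = 3
  ((b|c)c(c*a)*)* — the star's fresh start ε-reaches both the body's start and the fresh accept: |closure| = 2 + 3 = 5
  b|c — |closure| = 1 + 1 + 1 = 3 (the new accept is not ε-reachable since no branch accepts ε)
  ((b|c)c(c*a)*)*(b|c)a — the left operand accepts ε, so the closure extends into the next operand (the shared merged state is already counted); |closure| = 5 + (3−1) = 7

7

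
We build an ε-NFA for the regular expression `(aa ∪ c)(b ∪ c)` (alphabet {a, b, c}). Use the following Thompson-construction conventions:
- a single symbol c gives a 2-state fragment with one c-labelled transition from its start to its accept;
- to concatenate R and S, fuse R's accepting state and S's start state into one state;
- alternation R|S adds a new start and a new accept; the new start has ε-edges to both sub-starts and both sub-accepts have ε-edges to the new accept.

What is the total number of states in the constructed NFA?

12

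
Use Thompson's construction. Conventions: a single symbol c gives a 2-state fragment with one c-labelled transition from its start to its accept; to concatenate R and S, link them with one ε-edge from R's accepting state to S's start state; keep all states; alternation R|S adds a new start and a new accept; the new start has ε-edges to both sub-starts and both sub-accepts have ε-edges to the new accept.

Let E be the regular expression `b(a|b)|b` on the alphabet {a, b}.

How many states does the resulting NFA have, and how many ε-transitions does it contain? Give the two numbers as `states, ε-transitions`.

Recursing over subexpressions:
Each of the 4 symbol leaves contributes 2 states and 0 ε-transitions.
  a|b — 6 states, 4 ε-transitions
  b(a|b) — 8 states, 5 ε-transitions
  b(a|b)|b — 12 states, 9 ε-transitions

12, 9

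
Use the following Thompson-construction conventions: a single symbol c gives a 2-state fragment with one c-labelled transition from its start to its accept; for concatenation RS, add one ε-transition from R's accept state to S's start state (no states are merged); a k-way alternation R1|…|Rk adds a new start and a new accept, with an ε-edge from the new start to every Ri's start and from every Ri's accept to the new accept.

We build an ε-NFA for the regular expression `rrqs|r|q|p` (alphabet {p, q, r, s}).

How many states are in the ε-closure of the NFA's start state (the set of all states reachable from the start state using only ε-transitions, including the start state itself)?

5

Work bottom-up. For each fragment F, track |ε-closure(F.start)| and whether F's accept lies in that closure (i.e. whether F accepts ε). A single-symbol fragment has closure size 1 and does not accept ε.
  rrqs → same as the first factor's closure: |closure| = 1
  rrqs|r|q|p → |closure| = 1 + 1 + 1 + 1 + 1 = 5 (the new accept is not ε-reachable since no branch accepts ε)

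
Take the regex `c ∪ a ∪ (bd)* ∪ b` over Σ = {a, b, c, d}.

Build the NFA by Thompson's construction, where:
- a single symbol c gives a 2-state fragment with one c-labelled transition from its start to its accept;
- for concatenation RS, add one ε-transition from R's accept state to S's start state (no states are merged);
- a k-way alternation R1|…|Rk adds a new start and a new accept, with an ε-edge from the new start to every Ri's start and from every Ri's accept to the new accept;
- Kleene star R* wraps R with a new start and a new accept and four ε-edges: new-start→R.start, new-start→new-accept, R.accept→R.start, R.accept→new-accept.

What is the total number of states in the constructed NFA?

Building bottom-up:
Each of the 5 symbol leaves contributes a 2-state fragment.
  bd : 4 states
  (bd)* : 6 states
  c ∪ a ∪ (bd)* ∪ b : 14 states

14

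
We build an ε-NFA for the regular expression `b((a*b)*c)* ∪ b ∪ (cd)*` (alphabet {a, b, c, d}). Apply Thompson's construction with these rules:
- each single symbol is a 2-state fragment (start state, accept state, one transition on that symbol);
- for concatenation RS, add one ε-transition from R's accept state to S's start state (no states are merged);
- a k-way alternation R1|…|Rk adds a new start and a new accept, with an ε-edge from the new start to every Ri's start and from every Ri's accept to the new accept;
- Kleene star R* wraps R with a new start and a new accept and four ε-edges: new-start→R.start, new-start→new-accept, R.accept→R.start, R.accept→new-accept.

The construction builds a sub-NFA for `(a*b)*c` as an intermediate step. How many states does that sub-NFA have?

10

Fragment for `(a*b)*c`:
Each of the 3 symbol leaves contributes a 2-state fragment.
  a* : 4 states
  a*b : 6 states
  (a*b)* : 8 states
  (a*b)*c : 10 states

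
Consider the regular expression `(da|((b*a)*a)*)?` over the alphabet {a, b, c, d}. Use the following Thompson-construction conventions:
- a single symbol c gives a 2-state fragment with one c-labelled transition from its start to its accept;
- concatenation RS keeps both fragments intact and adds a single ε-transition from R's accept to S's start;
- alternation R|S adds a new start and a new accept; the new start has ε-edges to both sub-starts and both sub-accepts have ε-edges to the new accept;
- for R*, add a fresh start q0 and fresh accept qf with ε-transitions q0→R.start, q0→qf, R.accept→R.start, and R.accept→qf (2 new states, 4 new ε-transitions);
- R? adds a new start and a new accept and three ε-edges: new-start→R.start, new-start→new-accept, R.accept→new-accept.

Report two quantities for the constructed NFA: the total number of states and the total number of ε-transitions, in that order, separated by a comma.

20, 22

Building bottom-up:
Each of the 5 symbol leaves contributes 2 states and 0 ε-transitions.
  da : 4 states, 1 ε-transition
  b* : 4 states, 4 ε-transitions
  b*a : 6 states, 5 ε-transitions
  (b*a)* : 8 states, 9 ε-transitions
  (b*a)*a : 10 states, 10 ε-transitions
  ((b*a)*a)* : 12 states, 14 ε-transitions
  da|((b*a)*a)* : 18 states, 19 ε-transitions
  (da|((b*a)*a)*)? : 20 states, 22 ε-transitions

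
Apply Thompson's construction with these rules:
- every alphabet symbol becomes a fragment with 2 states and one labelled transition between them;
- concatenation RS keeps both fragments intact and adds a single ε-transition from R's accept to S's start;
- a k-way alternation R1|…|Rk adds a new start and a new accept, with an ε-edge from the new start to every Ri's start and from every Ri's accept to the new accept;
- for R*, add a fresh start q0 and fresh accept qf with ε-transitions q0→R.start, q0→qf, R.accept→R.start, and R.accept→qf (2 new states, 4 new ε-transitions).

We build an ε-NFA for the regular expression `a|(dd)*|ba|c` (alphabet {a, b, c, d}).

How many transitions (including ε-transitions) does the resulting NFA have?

20

By structural recursion:
Each of the 6 symbol leaves contributes 1 transition (1 symbol, 0 ε).
  dd — 3 transitions (2 symbol, 1 ε)
  (dd)* — 7 transitions (2 symbol, 5 ε)
  ba — 3 transitions (2 symbol, 1 ε)
  a|(dd)*|ba|c — 20 transitions (6 symbol, 14 ε)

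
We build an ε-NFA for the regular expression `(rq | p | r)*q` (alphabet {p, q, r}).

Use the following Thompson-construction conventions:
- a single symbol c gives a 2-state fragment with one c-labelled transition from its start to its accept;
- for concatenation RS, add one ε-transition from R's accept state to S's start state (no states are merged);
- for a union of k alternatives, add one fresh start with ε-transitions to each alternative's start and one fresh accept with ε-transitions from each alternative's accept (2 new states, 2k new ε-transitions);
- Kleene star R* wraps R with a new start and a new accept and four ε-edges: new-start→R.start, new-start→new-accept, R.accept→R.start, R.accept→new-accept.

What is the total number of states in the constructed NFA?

Bottom-up over the parse tree:
Each of the 5 symbol leaves contributes a 2-state fragment.
  rq : 4 states
  rq | p | r : 10 states
  (rq | p | r)* : 12 states
  (rq | p | r)*q : 14 states

14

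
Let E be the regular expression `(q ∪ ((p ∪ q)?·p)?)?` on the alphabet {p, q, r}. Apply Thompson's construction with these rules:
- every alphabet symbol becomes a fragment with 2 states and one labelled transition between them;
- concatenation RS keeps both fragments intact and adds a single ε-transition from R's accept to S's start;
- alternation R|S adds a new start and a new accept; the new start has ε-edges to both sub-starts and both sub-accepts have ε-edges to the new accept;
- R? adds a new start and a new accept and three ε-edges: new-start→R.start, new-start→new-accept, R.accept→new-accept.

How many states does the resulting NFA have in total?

Bottom-up over the parse tree:
Each of the 4 symbol leaves contributes a 2-state fragment.
  p ∪ q = 6 states
  (p ∪ q)? = 8 states
  (p ∪ q)?·p = 10 states
  ((p ∪ q)?·p)? = 12 states
  q ∪ ((p ∪ q)?·p)? = 16 states
  (q ∪ ((p ∪ q)?·p)?)? = 18 states

18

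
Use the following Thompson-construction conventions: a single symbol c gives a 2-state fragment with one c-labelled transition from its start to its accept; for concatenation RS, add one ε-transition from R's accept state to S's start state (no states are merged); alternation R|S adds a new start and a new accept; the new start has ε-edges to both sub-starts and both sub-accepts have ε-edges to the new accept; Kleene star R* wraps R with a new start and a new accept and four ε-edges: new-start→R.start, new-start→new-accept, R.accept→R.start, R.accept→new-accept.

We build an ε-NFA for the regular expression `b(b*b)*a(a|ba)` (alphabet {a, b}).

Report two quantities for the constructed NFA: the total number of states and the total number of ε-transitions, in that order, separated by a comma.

Bottom-up over the parse tree:
Each of the 7 symbol leaves contributes 2 states and 0 ε-transitions.
  b* : 4 states, 4 ε-transitions
  b*b : 6 states, 5 ε-transitions
  (b*b)* : 8 states, 9 ε-transitions
  ba : 4 states, 1 ε-transition
  a|ba : 8 states, 5 ε-transitions
  b(b*b)*a(a|ba) : 20 states, 17 ε-transitions

20, 17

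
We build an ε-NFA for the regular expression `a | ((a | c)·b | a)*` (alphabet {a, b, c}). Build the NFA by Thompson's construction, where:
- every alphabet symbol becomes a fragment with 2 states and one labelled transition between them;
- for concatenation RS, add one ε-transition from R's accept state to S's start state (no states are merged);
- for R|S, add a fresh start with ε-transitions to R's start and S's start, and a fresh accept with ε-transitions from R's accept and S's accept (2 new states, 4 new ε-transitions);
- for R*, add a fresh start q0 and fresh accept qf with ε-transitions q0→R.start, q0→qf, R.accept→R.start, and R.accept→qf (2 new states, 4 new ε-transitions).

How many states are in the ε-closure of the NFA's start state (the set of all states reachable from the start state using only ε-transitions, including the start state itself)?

10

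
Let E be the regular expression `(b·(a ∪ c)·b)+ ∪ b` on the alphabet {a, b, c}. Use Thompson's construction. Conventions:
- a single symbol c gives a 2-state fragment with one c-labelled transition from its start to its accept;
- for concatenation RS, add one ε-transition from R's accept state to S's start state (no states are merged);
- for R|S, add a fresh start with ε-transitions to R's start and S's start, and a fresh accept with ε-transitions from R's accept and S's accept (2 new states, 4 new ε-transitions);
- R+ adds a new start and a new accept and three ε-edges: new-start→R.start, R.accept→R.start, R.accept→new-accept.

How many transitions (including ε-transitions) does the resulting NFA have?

18

Per subexpression:
Each of the 5 symbol leaves contributes 1 transition (1 symbol, 0 ε).
  a ∪ c → 6 transitions (2 symbol, 4 ε)
  b·(a ∪ c)·b → 10 transitions (4 symbol, 6 ε)
  (b·(a ∪ c)·b)+ → 13 transitions (4 symbol, 9 ε)
  (b·(a ∪ c)·b)+ ∪ b → 18 transitions (5 symbol, 13 ε)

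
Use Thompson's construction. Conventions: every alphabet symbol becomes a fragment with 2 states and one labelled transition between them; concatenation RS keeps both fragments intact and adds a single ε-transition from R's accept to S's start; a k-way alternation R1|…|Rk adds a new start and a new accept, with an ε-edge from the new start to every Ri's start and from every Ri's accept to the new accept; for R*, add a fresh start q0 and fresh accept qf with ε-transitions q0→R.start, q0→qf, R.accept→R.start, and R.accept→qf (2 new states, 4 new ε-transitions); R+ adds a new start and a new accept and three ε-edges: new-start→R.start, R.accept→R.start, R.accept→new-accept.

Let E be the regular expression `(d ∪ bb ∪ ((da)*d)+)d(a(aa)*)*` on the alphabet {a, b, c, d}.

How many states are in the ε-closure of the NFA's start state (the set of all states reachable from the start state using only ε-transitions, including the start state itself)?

8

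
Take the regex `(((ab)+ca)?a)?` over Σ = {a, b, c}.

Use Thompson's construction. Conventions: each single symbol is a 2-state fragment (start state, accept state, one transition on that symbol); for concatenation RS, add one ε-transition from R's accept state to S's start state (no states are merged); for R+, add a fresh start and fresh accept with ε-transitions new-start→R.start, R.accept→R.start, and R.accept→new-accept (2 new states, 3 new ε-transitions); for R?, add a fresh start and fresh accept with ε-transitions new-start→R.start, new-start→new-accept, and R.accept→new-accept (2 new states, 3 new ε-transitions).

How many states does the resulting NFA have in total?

16

By structural recursion:
Each of the 5 symbol leaves contributes a 2-state fragment.
  ab = 4 states
  (ab)+ = 6 states
  (ab)+ca = 10 states
  ((ab)+ca)? = 12 states
  ((ab)+ca)?a = 14 states
  (((ab)+ca)?a)? = 16 states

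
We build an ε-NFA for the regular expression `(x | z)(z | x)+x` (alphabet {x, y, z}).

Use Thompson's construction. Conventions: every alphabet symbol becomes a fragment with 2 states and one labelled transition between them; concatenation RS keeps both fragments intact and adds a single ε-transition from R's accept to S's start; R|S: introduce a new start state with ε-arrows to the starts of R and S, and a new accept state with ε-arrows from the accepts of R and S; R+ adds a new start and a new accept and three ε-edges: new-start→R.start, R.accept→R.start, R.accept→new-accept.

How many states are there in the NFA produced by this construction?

Bottom-up over the parse tree:
Each of the 5 symbol leaves contributes a 2-state fragment.
  x | z — 6 states
  z | x — 6 states
  (z | x)+ — 8 states
  (x | z)(z | x)+x — 16 states

16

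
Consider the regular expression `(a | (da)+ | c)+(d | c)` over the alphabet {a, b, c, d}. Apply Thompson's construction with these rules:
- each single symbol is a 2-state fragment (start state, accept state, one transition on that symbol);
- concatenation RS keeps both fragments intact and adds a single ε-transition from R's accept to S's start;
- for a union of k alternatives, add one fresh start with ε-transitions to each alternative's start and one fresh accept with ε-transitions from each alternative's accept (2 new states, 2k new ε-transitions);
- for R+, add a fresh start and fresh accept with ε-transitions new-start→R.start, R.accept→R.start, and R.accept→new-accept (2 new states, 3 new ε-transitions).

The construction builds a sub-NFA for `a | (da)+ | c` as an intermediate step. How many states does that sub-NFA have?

Fragment for `a | (da)+ | c`:
Each of the 4 symbol leaves contributes a 2-state fragment.
  da — 4 states
  (da)+ — 6 states
  a | (da)+ | c — 12 states

12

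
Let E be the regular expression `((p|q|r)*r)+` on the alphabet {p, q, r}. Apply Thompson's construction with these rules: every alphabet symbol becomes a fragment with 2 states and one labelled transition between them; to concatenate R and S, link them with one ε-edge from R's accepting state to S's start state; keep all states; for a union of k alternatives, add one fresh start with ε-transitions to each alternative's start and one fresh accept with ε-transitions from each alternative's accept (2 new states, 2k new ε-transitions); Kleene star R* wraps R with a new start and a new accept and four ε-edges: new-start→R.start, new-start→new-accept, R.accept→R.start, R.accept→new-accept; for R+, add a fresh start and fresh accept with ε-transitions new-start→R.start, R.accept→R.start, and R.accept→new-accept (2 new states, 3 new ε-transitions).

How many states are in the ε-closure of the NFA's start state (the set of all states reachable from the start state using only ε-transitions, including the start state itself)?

8

Let C(F) = |ε-closure(F.start)| within fragment F, and note whether F accepts ε. Symbol fragments have C = 1 and do not accept ε. Then:
  p|q|r → new start ε-reaches every alternative's start; none of them accept ε, so the new accept is not reached: |closure| = 1 + 1 + 1 + 1 = 4
  (p|q|r)* → |closure| = 1 (new start) + 4 (body) + 1 (new accept) = 6
  (p|q|r)*r → |closure| = 6 + 1 = 7 (closure spills across the concat boundary because the left factor accepts ε)
  ((p|q|r)*r)+ → |closure| = 1 + 7 = 8 (the body doesn't accept ε, so the new accept is not reached)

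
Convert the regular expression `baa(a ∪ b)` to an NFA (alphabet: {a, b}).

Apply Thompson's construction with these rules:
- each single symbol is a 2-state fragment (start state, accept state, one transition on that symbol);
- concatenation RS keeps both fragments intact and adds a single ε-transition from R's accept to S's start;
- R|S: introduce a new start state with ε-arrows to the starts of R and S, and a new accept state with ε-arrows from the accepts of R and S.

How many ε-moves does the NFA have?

Building bottom-up:
Each of the 5 symbol leaves contributes 0 ε-transitions.
  a ∪ b — 4 ε-transitions
  baa(a ∪ b) — 7 ε-transitions

7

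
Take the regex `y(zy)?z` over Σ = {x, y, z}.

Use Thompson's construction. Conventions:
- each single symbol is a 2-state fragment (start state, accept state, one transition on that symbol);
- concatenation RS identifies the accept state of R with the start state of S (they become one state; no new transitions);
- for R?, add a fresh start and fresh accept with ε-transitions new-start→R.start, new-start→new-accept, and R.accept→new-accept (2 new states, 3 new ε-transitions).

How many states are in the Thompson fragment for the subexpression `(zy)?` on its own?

5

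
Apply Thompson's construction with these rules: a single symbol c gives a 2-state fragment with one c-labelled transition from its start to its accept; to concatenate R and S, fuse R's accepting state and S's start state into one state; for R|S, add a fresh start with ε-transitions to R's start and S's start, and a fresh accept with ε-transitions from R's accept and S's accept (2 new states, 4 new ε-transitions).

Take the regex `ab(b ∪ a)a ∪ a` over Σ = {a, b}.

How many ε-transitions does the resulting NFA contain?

8

Bottom-up over the parse tree:
Each of the 6 symbol leaves contributes 0 ε-transitions.
  b ∪ a : 4 ε-transitions
  ab(b ∪ a)a : 4 ε-transitions
  ab(b ∪ a)a ∪ a : 8 ε-transitions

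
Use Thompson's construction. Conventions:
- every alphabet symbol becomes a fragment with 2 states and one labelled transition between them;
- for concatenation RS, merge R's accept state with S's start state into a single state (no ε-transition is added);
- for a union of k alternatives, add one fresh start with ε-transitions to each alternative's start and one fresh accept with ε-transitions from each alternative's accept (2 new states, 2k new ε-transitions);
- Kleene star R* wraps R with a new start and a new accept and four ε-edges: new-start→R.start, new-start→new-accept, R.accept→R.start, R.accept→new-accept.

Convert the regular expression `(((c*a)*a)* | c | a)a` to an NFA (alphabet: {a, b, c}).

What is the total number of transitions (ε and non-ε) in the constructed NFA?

24

Per subexpression:
Each of the 6 symbol leaves contributes 1 transition (1 symbol, 0 ε).
  c* → 5 transitions (1 symbol, 4 ε)
  c*a → 6 transitions (2 symbol, 4 ε)
  (c*a)* → 10 transitions (2 symbol, 8 ε)
  (c*a)*a → 11 transitions (3 symbol, 8 ε)
  ((c*a)*a)* → 15 transitions (3 symbol, 12 ε)
  ((c*a)*a)* | c | a → 23 transitions (5 symbol, 18 ε)
  (((c*a)*a)* | c | a)a → 24 transitions (6 symbol, 18 ε)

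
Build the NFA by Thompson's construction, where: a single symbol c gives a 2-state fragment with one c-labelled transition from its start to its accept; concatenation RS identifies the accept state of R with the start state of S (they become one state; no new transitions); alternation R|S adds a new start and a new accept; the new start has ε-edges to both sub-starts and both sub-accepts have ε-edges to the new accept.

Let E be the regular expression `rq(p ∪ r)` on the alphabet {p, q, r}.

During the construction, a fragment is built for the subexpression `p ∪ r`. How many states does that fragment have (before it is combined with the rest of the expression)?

6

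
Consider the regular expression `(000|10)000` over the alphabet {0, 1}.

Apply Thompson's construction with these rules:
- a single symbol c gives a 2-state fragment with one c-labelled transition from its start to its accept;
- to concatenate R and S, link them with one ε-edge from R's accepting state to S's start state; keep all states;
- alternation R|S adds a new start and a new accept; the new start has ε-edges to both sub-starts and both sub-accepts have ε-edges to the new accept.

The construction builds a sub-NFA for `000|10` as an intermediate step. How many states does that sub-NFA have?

12

Fragment for `000|10`:
Each of the 5 symbol leaves contributes a 2-state fragment.
  000 = 6 states
  10 = 4 states
  000|10 = 12 states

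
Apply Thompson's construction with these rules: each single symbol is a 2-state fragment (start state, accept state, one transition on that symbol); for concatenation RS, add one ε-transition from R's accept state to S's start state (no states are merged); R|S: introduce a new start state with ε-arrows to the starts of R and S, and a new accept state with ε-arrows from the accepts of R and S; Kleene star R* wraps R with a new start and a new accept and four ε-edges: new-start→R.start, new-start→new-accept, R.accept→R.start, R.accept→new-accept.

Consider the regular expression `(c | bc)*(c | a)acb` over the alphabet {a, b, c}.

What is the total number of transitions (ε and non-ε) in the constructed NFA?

25

Bottom-up over the parse tree:
Each of the 8 symbol leaves contributes 1 transition (1 symbol, 0 ε).
  bc — 3 transitions (2 symbol, 1 ε)
  c | bc — 8 transitions (3 symbol, 5 ε)
  (c | bc)* — 12 transitions (3 symbol, 9 ε)
  c | a — 6 transitions (2 symbol, 4 ε)
  (c | bc)*(c | a)acb — 25 transitions (8 symbol, 17 ε)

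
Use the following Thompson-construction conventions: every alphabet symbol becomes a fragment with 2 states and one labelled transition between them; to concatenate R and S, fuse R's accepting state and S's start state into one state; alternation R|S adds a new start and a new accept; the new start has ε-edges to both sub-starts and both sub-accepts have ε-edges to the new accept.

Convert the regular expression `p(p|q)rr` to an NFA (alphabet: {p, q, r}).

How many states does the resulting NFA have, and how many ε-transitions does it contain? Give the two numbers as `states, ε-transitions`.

Bottom-up over the parse tree:
Each of the 5 symbol leaves contributes 2 states and 0 ε-transitions.
  p|q → 6 states, 4 ε-transitions
  p(p|q)rr → 9 states, 4 ε-transitions

9, 4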